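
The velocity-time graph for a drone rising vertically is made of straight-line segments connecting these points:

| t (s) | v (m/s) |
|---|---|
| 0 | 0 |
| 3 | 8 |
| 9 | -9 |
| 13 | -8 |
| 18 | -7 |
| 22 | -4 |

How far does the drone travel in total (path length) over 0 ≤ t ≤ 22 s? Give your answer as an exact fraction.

4457/34 m

Distance (not displacement) is the total path length: add the absolute areas under v-t.
0–3 s: |½(0 + 8)(3)| = 12 m
3–9 s: v = 0 at t = 99/17 s; triangle areas 192/17 + 243/17 = 435/17 m
9–13 s: |½(-9 + -8)(4)| = 34 m
13–18 s: |½(-8 + -7)(5)| = 37.5 m
18–22 s: |½(-7 + -4)(4)| = 22 m
Total distance = 4457/34 m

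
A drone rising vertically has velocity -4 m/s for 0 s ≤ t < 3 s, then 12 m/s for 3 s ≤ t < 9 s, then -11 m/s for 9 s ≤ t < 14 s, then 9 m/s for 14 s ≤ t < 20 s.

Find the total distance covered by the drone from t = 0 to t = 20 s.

Distance (not displacement) is the total path length: add the absolute areas under v-t.
0–3 s: |-4| × 3 = 12 m
3–9 s: |12| × 6 = 72 m
9–14 s: |-11| × 5 = 55 m
14–20 s: |9| × 6 = 54 m
Total distance = 193 m

193 m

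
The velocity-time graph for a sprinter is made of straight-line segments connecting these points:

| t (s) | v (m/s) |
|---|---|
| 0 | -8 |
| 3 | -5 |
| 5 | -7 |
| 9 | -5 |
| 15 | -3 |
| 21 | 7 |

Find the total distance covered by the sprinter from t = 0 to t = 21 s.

96.9 m

Distance (not displacement) is the total path length: add the absolute areas under v-t.
0–3 s: |½(-8 + -5)(3)| = 19.5 m
3–5 s: |½(-5 + -7)(2)| = 12 m
5–9 s: |½(-7 + -5)(4)| = 24 m
9–15 s: |½(-5 + -3)(6)| = 24 m
15–21 s: v = 0 at t = 16.8 s; triangle areas 2.7 + 14.7 = 17.4 m
Total distance = 96.9 m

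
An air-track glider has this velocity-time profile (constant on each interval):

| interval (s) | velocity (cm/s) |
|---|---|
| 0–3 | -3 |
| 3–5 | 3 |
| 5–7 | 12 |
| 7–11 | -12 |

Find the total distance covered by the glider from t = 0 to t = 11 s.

87 cm

Total distance travelled is ∫|v| dt — sum the magnitudes of each area piece.
0–3 s: |-3| × 3 = 9 cm
3–5 s: |3| × 2 = 6 cm
5–7 s: |12| × 2 = 24 cm
7–11 s: |-12| × 4 = 48 cm
Total distance = 87 cm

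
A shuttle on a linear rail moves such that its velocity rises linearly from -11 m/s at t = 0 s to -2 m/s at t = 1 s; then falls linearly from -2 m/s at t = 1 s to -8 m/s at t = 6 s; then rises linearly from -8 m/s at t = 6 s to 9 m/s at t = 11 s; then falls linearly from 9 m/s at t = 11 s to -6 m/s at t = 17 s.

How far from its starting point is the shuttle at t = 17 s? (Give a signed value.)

Net displacement equals the area under the velocity-time graph (areas below the axis count negative).
0–1 s: ½(-11 + -2)(1) = -6.5 m
1–6 s: ½(-2 + -8)(5) = -25 m
6–11 s: ½(-8 + 9)(5) = 2.5 m
11–17 s: ½(9 + -6)(6) = 9 m
Net displacement = -20 m

-20 m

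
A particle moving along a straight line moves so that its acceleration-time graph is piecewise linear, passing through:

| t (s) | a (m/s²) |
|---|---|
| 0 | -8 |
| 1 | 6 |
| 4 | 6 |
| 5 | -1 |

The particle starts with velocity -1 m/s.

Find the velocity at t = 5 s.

18.5 m/s

Δv equals the area under the a-t graph; then v = v₀ + Δv.
0–1 s: ½(-8 + 6)(1) = -1 m/s
1–4 s: 6 × 3 = 18 m/s
4–5 s: ½(6 + -1)(1) = 2.5 m/s
Δv = 19.5 m/s, so v(5) = -1 + (19.5) = 18.5 m/s.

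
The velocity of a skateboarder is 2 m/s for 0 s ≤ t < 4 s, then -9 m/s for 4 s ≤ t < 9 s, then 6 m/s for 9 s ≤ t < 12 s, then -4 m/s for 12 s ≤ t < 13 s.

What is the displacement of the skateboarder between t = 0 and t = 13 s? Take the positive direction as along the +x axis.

-23 m

Displacement is the signed area under the v-t curve.
0–4 s: 2 × 4 = 8 m
4–9 s: -9 × 5 = -45 m
9–12 s: 6 × 3 = 18 m
12–13 s: -4 × 1 = -4 m
Net displacement = -23 m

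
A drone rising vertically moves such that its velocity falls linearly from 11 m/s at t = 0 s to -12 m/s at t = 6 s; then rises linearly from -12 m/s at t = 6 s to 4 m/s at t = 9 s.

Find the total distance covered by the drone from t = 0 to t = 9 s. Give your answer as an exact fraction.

Distance (not displacement) is the total path length: add the absolute areas under v-t.
0–6 s: v = 0 at t = 66/23 s; triangle areas 363/23 + 432/23 = 795/23 m
6–9 s: v = 0 at t = 8.25 s; triangle areas 13.5 + 1.5 = 15 m
Total distance = 1140/23 m

1140/23 m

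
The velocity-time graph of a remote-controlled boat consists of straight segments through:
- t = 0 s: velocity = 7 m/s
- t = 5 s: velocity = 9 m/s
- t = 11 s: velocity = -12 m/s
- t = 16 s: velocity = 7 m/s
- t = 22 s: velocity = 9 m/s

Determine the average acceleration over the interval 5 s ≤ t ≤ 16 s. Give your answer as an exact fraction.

Average acceleration = Δv/Δt = (7 − 9)/(16 − 5) = -2/11 m/s².

-2/11 m/s²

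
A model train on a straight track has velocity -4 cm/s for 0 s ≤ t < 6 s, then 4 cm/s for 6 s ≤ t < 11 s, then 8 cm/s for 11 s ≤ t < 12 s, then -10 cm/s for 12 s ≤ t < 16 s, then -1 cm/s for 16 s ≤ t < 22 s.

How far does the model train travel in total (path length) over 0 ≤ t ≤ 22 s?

98 cm

Total distance travelled is ∫|v| dt — sum the magnitudes of each area piece.
0–6 s: |-4| × 6 = 24 cm
6–11 s: |4| × 5 = 20 cm
11–12 s: |8| × 1 = 8 cm
12–16 s: |-10| × 4 = 40 cm
16–22 s: |-1| × 6 = 6 cm
Total distance = 98 cm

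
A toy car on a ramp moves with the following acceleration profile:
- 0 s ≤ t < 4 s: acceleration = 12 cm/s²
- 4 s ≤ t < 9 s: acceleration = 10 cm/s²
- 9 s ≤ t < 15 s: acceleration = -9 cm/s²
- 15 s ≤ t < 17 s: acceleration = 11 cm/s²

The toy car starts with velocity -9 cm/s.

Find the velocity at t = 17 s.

57 cm/s

Δv equals the area under the a-t graph; then v = v₀ + Δv.
0–4 s: 12 × 4 = 48 cm/s
4–9 s: 10 × 5 = 50 cm/s
9–15 s: -9 × 6 = -54 cm/s
15–17 s: 11 × 2 = 22 cm/s
Δv = 66 cm/s, so v(17) = -9 + (66) = 57 cm/s.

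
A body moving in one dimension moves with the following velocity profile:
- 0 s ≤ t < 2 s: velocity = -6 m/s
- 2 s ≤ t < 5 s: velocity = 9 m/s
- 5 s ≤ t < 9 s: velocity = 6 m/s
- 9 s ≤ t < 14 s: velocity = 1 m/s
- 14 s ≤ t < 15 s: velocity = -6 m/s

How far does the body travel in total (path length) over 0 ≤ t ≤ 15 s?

74 m

Distance (not displacement) is the total path length: add the absolute areas under v-t.
0–2 s: |-6| × 2 = 12 m
2–5 s: |9| × 3 = 27 m
5–9 s: |6| × 4 = 24 m
9–14 s: |1| × 5 = 5 m
14–15 s: |-6| × 1 = 6 m
Total distance = 74 m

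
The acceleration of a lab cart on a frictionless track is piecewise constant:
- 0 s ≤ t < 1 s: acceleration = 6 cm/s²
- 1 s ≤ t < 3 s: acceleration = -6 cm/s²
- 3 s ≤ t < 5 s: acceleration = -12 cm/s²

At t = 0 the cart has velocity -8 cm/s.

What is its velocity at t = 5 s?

-38 cm/s

Δv equals the area under the a-t graph; then v = v₀ + Δv.
0–1 s: 6 × 1 = 6 cm/s
1–3 s: -6 × 2 = -12 cm/s
3–5 s: -12 × 2 = -24 cm/s
Δv = -30 cm/s, so v(5) = -8 + (-30) = -38 cm/s.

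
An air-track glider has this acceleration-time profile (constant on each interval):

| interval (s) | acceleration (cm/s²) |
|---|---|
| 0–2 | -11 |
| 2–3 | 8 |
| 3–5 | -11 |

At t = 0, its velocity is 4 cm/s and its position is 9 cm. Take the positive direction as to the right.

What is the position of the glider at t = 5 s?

-61 cm

On each constant-a segment, Δv = aΔt and Δx = v₀Δt + ½aΔt²; chain segment to segment.
0–2 s: v starts 4 cm/s; Δx = 4·2 + ½·-11·2² = -14 cm; v ends -18 cm/s.
2–3 s: v starts -18 cm/s; Δx = -18·1 + ½·8·1² = -14 cm; v ends -10 cm/s.
3–5 s: v starts -10 cm/s; Δx = -10·2 + ½·-11·2² = -42 cm; v ends -32 cm/s.
x(5) = 9 + Σ Δx = -61 cm.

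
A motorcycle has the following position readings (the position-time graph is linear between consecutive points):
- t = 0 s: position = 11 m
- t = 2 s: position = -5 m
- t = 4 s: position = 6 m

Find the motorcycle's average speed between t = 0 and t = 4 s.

6.75 m/s

Average speed = (total path length)/(elapsed time); on a piecewise-linear x-t graph the path length is Σ|Δx|.
0–2 s: |Δx| = |-5 − 11| = 16 m
2–4 s: |Δx| = |6 − -5| = 11 m
Total path = 27 m; average speed = 27/4 = 6.75 m/s.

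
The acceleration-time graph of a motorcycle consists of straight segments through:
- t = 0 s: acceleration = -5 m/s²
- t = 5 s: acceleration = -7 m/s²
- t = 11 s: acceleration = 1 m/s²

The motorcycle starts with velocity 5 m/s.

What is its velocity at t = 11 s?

-43 m/s

Δv equals the area under the a-t graph; then v = v₀ + Δv.
0–5 s: ½(-5 + -7)(5) = -30 m/s
5–11 s: ½(-7 + 1)(6) = -18 m/s
Δv = -48 m/s, so v(11) = 5 + (-48) = -43 m/s.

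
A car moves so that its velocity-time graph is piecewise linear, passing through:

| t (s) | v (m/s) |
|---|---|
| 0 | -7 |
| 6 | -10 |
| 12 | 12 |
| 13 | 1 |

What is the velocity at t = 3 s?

On 0–6 s the graph is linear from -7 to -10 m/s: v(3) = -7 + (-10 − -7)·(3 − 0)/(6 − 0) = -8.5 m/s.

-8.5 m/s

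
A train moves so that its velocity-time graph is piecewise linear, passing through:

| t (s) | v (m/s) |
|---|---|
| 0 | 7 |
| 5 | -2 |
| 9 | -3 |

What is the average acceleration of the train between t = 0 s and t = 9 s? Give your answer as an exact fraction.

Average acceleration = Δv/Δt = (-3 − 7)/(9 − 0) = -10/9 m/s².

-10/9 m/s²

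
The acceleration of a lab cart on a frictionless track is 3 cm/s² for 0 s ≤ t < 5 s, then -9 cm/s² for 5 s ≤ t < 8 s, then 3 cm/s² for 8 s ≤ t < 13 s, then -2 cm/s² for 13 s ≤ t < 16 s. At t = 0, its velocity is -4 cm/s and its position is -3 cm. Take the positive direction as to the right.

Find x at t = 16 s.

On each constant-a segment, Δv = aΔt and Δx = v₀Δt + ½aΔt²; chain segment to segment.
0–5 s: v starts -4 cm/s; Δx = -4·5 + ½·3·5² = 17.5 cm; v ends 11 cm/s.
5–8 s: v starts 11 cm/s; Δx = 11·3 + ½·-9·3² = -7.5 cm; v ends -16 cm/s.
8–13 s: v starts -16 cm/s; Δx = -16·5 + ½·3·5² = -42.5 cm; v ends -1 cm/s.
13–16 s: v starts -1 cm/s; Δx = -1·3 + ½·-2·3² = -12 cm; v ends -7 cm/s.
x(16) = -3 + Σ Δx = -47.5 cm.

-47.5 cm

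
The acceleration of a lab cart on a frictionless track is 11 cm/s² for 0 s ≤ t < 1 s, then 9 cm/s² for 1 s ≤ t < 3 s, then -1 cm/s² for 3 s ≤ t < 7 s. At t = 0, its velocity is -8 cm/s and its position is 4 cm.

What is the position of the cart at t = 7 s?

101.5 cm

On each constant-a segment, Δv = aΔt and Δx = v₀Δt + ½aΔt²; chain segment to segment.
0–1 s: v starts -8 cm/s; Δx = -8·1 + ½·11·1² = -2.5 cm; v ends 3 cm/s.
1–3 s: v starts 3 cm/s; Δx = 3·2 + ½·9·2² = 24 cm; v ends 21 cm/s.
3–7 s: v starts 21 cm/s; Δx = 21·4 + ½·-1·4² = 76 cm; v ends 17 cm/s.
x(7) = 4 + Σ Δx = 101.5 cm.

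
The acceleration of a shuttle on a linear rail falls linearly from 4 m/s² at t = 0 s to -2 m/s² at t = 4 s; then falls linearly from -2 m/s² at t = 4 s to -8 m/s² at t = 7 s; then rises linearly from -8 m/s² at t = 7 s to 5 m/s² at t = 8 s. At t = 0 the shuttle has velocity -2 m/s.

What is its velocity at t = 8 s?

-14.5 m/s

Δv equals the area under the a-t graph; then v = v₀ + Δv.
0–4 s: ½(4 + -2)(4) = 4 m/s
4–7 s: ½(-2 + -8)(3) = -15 m/s
7–8 s: ½(-8 + 5)(1) = -1.5 m/s
Δv = -12.5 m/s, so v(8) = -2 + (-12.5) = -14.5 m/s.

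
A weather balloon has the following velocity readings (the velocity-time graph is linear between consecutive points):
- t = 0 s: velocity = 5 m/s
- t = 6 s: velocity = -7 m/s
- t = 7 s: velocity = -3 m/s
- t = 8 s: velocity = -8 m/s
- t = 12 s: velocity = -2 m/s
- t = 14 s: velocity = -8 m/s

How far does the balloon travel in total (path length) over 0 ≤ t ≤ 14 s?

Total distance travelled is ∫|v| dt — sum the magnitudes of each area piece.
0–6 s: v = 0 at t = 2.5 s; triangle areas 6.25 + 12.25 = 18.5 m
6–7 s: |½(-7 + -3)(1)| = 5 m
7–8 s: |½(-3 + -8)(1)| = 5.5 m
8–12 s: |½(-8 + -2)(4)| = 20 m
12–14 s: |½(-2 + -8)(2)| = 10 m
Total distance = 59 m

59 m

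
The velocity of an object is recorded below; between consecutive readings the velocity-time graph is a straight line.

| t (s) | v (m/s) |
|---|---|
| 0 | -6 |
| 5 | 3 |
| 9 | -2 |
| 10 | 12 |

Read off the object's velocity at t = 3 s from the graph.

-0.6 m/s

On 0–5 s the graph is linear from -6 to 3 m/s: v(3) = -6 + (3 − -6)·(3 − 0)/(5 − 0) = -0.6 m/s.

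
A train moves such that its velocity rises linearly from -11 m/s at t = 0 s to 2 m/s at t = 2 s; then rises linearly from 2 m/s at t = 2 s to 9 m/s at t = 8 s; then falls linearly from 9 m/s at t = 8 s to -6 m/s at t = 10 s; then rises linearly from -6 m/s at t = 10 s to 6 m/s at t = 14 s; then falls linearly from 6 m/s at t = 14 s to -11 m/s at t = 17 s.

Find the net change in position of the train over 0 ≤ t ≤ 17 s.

19.5 m

Net displacement equals the area under the velocity-time graph (areas below the axis count negative).
0–2 s: ½(-11 + 2)(2) = -9 m
2–8 s: ½(2 + 9)(6) = 33 m
8–10 s: ½(9 + -6)(2) = 3 m
10–14 s: ½(-6 + 6)(4) = 0 m
14–17 s: ½(6 + -11)(3) = -7.5 m
Net displacement = 19.5 m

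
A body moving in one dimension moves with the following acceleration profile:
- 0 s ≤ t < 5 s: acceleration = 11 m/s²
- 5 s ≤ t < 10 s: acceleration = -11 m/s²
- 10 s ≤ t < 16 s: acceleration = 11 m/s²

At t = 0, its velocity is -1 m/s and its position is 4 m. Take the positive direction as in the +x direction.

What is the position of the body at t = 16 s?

461 m

On each constant-a segment, Δv = aΔt and Δx = v₀Δt + ½aΔt²; chain segment to segment.
0–5 s: v starts -1 m/s; Δx = -1·5 + ½·11·5² = 132.5 m; v ends 54 m/s.
5–10 s: v starts 54 m/s; Δx = 54·5 + ½·-11·5² = 132.5 m; v ends -1 m/s.
10–16 s: v starts -1 m/s; Δx = -1·6 + ½·11·6² = 192 m; v ends 65 m/s.
x(16) = 4 + Σ Δx = 461 m.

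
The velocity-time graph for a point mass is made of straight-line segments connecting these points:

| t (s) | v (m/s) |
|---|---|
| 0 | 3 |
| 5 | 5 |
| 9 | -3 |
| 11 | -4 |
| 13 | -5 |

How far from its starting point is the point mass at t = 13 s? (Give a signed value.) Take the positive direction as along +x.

8 m

Displacement is the signed area under the v-t curve.
0–5 s: ½(3 + 5)(5) = 20 m
5–9 s: ½(5 + -3)(4) = 4 m
9–11 s: ½(-3 + -4)(2) = -7 m
11–13 s: ½(-4 + -5)(2) = -9 m
Net displacement = 8 m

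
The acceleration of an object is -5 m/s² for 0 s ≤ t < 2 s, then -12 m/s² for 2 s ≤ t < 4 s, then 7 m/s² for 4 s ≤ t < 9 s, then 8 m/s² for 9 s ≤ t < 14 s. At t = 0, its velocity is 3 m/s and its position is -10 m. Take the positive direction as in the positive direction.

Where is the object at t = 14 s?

0.5 m

On each constant-a segment, Δv = aΔt and Δx = v₀Δt + ½aΔt²; chain segment to segment.
0–2 s: v starts 3 m/s; Δx = 3·2 + ½·-5·2² = -4 m; v ends -7 m/s.
2–4 s: v starts -7 m/s; Δx = -7·2 + ½·-12·2² = -38 m; v ends -31 m/s.
4–9 s: v starts -31 m/s; Δx = -31·5 + ½·7·5² = -67.5 m; v ends 4 m/s.
9–14 s: v starts 4 m/s; Δx = 4·5 + ½·8·5² = 120 m; v ends 44 m/s.
x(14) = -10 + Σ Δx = 0.5 m.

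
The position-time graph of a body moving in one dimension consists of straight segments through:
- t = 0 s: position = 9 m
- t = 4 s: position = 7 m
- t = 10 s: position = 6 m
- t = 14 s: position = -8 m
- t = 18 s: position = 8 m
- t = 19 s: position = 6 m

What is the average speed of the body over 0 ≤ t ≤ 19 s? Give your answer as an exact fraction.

Average speed = (total path length)/(elapsed time); on a piecewise-linear x-t graph the path length is Σ|Δx|.
0–4 s: |Δx| = |7 − 9| = 2 m
4–10 s: |Δx| = |6 − 7| = 1 m
10–14 s: |Δx| = |-8 − 6| = 14 m
14–18 s: |Δx| = |8 − -8| = 16 m
18–19 s: |Δx| = |6 − 8| = 2 m
Total path = 35 m; average speed = 35/19 = 35/19 m/s.

35/19 m/s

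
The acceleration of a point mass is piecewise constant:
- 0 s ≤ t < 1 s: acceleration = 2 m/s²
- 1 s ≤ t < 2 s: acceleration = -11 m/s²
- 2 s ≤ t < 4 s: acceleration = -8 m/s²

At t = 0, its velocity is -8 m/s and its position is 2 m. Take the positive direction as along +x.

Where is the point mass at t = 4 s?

-66.5 m

On each constant-a segment, Δv = aΔt and Δx = v₀Δt + ½aΔt²; chain segment to segment.
0–1 s: v starts -8 m/s; Δx = -8·1 + ½·2·1² = -7 m; v ends -6 m/s.
1–2 s: v starts -6 m/s; Δx = -6·1 + ½·-11·1² = -11.5 m; v ends -17 m/s.
2–4 s: v starts -17 m/s; Δx = -17·2 + ½·-8·2² = -50 m; v ends -33 m/s.
x(4) = 2 + Σ Δx = -66.5 m.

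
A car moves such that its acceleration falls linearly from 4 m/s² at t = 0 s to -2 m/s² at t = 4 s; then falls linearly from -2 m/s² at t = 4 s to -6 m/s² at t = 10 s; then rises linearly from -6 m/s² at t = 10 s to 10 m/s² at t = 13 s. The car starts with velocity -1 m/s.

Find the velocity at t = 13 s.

-15 m/s

Δv equals the area under the a-t graph; then v = v₀ + Δv.
0–4 s: ½(4 + -2)(4) = 4 m/s
4–10 s: ½(-2 + -6)(6) = -24 m/s
10–13 s: ½(-6 + 10)(3) = 6 m/s
Δv = -14 m/s, so v(13) = -1 + (-14) = -15 m/s.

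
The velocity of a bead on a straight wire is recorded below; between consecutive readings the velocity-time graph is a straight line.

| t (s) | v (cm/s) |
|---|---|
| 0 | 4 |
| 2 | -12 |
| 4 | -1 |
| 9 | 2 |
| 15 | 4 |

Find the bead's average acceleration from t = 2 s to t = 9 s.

2 cm/s²

Average acceleration = Δv/Δt = (2 − -12)/(9 − 2) = 2 cm/s².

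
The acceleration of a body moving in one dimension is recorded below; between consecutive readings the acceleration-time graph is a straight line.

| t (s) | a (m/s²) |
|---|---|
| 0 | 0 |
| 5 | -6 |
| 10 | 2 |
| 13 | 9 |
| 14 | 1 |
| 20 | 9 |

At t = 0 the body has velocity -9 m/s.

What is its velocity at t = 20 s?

17.5 m/s

Δv equals the area under the a-t graph; then v = v₀ + Δv.
0–5 s: ½(0 + -6)(5) = -15 m/s
5–10 s: ½(-6 + 2)(5) = -10 m/s
10–13 s: ½(2 + 9)(3) = 16.5 m/s
13–14 s: ½(9 + 1)(1) = 5 m/s
14–20 s: ½(1 + 9)(6) = 30 m/s
Δv = 26.5 m/s, so v(20) = -9 + (26.5) = 17.5 m/s.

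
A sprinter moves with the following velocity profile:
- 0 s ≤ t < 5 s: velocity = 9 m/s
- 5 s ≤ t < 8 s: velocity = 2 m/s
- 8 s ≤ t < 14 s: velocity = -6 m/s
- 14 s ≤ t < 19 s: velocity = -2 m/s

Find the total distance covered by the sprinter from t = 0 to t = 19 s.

97 m

Distance (not displacement) is the total path length: add the absolute areas under v-t.
0–5 s: |9| × 5 = 45 m
5–8 s: |2| × 3 = 6 m
8–14 s: |-6| × 6 = 36 m
14–19 s: |-2| × 5 = 10 m
Total distance = 97 m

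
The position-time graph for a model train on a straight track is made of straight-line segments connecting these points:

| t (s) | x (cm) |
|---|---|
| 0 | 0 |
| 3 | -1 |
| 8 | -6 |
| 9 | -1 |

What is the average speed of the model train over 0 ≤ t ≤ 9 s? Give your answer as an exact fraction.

11/9 cm/s

Average speed = (total path length)/(elapsed time); on a piecewise-linear x-t graph the path length is Σ|Δx|.
0–3 s: |Δx| = |-1 − 0| = 1 cm
3–8 s: |Δx| = |-6 − -1| = 5 cm
8–9 s: |Δx| = |-1 − -6| = 5 cm
Total path = 11 cm; average speed = 11/9 = 11/9 cm/s.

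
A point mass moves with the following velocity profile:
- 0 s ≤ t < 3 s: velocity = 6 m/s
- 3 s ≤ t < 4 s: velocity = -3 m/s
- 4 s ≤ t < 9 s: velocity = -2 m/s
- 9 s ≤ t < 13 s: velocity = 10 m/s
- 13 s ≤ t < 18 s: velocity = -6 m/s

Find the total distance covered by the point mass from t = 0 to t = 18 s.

Distance (not displacement) is the total path length: add the absolute areas under v-t.
0–3 s: |6| × 3 = 18 m
3–4 s: |-3| × 1 = 3 m
4–9 s: |-2| × 5 = 10 m
9–13 s: |10| × 4 = 40 m
13–18 s: |-6| × 5 = 30 m
Total distance = 101 m

101 m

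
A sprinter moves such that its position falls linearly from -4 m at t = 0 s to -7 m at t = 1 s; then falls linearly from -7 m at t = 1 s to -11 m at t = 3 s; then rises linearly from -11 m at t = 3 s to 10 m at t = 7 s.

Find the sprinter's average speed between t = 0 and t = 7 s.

Average speed = (total path length)/(elapsed time); on a piecewise-linear x-t graph the path length is Σ|Δx|.
0–1 s: |Δx| = |-7 − -4| = 3 m
1–3 s: |Δx| = |-11 − -7| = 4 m
3–7 s: |Δx| = |10 − -11| = 21 m
Total path = 28 m; average speed = 28/7 = 4 m/s.

4 m/s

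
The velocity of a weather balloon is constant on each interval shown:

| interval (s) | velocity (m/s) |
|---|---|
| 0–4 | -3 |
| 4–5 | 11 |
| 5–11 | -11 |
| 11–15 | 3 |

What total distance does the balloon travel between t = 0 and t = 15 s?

Distance (not displacement) is the total path length: add the absolute areas under v-t.
0–4 s: |-3| × 4 = 12 m
4–5 s: |11| × 1 = 11 m
5–11 s: |-11| × 6 = 66 m
11–15 s: |3| × 4 = 12 m
Total distance = 101 m

101 m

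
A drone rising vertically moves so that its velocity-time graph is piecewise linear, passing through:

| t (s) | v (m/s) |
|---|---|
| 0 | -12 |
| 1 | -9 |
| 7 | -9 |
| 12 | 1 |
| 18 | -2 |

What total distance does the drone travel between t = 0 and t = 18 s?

Total distance travelled is ∫|v| dt — sum the magnitudes of each area piece.
0–1 s: |½(-12 + -9)(1)| = 10.5 m
1–7 s: |-9| × 6 = 54 m
7–12 s: v = 0 at t = 11.5 s; triangle areas 20.25 + 0.25 = 20.5 m
12–18 s: v = 0 at t = 14 s; triangle areas 1 + 4 = 5 m
Total distance = 90 m

90 m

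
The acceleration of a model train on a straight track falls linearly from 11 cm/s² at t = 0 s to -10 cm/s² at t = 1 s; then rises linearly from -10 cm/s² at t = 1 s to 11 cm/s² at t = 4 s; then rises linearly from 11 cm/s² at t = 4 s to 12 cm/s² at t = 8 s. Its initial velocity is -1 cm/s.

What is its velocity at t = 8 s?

Δv equals the area under the a-t graph; then v = v₀ + Δv.
0–1 s: ½(11 + -10)(1) = 0.5 cm/s
1–4 s: ½(-10 + 11)(3) = 1.5 cm/s
4–8 s: ½(11 + 12)(4) = 46 cm/s
Δv = 48 cm/s, so v(8) = -1 + (48) = 47 cm/s.

47 cm/s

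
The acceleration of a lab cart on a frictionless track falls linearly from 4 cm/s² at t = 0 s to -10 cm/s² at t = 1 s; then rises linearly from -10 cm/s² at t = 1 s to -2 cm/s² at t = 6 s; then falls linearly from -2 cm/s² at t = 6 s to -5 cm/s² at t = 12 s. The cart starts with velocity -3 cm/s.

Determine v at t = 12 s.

-57 cm/s

Δv equals the area under the a-t graph; then v = v₀ + Δv.
0–1 s: ½(4 + -10)(1) = -3 cm/s
1–6 s: ½(-10 + -2)(5) = -30 cm/s
6–12 s: ½(-2 + -5)(6) = -21 cm/s
Δv = -54 cm/s, so v(12) = -3 + (-54) = -57 cm/s.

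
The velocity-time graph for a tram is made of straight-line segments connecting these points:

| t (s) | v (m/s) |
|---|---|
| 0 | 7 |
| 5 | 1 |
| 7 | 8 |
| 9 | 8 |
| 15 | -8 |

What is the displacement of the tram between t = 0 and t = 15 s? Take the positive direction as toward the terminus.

Net displacement equals the area under the velocity-time graph (areas below the axis count negative).
0–5 s: ½(7 + 1)(5) = 20 m
5–7 s: ½(1 + 8)(2) = 9 m
7–9 s: 8 × 2 = 16 m
9–15 s: ½(8 + -8)(6) = 0 m
Net displacement = 45 m

45 m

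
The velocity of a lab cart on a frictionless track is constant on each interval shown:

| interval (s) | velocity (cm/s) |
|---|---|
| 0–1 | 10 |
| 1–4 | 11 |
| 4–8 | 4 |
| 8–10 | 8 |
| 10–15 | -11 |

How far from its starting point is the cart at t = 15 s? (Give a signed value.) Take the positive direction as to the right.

Net displacement equals the area under the velocity-time graph (areas below the axis count negative).
0–1 s: 10 × 1 = 10 cm
1–4 s: 11 × 3 = 33 cm
4–8 s: 4 × 4 = 16 cm
8–10 s: 8 × 2 = 16 cm
10–15 s: -11 × 5 = -55 cm
Net displacement = 20 cm

20 cm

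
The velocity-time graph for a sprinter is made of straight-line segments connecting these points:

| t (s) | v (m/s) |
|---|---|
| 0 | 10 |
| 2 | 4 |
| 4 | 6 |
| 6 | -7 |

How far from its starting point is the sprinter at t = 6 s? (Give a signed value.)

23 m

Net displacement equals the area under the velocity-time graph (areas below the axis count negative).
0–2 s: ½(10 + 4)(2) = 14 m
2–4 s: ½(4 + 6)(2) = 10 m
4–6 s: ½(6 + -7)(2) = -1 m
Net displacement = 23 m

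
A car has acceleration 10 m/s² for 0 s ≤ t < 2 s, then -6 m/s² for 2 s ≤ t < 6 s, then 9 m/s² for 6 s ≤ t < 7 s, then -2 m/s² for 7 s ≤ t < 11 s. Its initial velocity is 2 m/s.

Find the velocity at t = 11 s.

-1 m/s

Δv equals the area under the a-t graph; then v = v₀ + Δv.
0–2 s: 10 × 2 = 20 m/s
2–6 s: -6 × 4 = -24 m/s
6–7 s: 9 × 1 = 9 m/s
7–11 s: -2 × 4 = -8 m/s
Δv = -3 m/s, so v(11) = 2 + (-3) = -1 m/s.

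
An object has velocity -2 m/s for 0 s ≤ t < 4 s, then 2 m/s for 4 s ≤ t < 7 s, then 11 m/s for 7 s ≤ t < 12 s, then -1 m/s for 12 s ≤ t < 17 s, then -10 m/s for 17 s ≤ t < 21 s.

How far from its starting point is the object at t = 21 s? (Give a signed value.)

8 m

Displacement is the signed area under the v-t curve.
0–4 s: -2 × 4 = -8 m
4–7 s: 2 × 3 = 6 m
7–12 s: 11 × 5 = 55 m
12–17 s: -1 × 5 = -5 m
17–21 s: -10 × 4 = -40 m
Net displacement = 8 m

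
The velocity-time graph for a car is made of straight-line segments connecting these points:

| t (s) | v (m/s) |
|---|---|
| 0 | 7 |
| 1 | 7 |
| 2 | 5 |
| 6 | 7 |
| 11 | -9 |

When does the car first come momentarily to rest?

v changes sign on 6–11 s (from 7 to -9); the graph is linear there, so v = 0 at t = 6 + (-7)·(11 − 6)/(-9 − 7) = 8.1875 s.

t = 8.1875 s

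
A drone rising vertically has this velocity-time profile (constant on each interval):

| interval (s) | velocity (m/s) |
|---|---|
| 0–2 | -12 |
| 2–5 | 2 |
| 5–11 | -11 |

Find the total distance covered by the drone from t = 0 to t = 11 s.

Distance (not displacement) is the total path length: add the absolute areas under v-t.
0–2 s: |-12| × 2 = 24 m
2–5 s: |2| × 3 = 6 m
5–11 s: |-11| × 6 = 66 m
Total distance = 96 m

96 m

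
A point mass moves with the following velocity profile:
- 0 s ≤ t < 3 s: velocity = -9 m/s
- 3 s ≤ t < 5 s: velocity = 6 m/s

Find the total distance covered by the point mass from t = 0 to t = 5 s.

Distance (not displacement) is the total path length: add the absolute areas under v-t.
0–3 s: |-9| × 3 = 27 m
3–5 s: |6| × 2 = 12 m
Total distance = 39 m

39 m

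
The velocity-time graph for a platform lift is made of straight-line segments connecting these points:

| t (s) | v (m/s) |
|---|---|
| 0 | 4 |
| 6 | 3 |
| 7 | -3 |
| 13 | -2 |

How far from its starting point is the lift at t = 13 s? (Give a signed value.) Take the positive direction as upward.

Net displacement equals the area under the velocity-time graph (areas below the axis count negative).
0–6 s: ½(4 + 3)(6) = 21 m
6–7 s: ½(3 + -3)(1) = 0 m
7–13 s: ½(-3 + -2)(6) = -15 m
Net displacement = 6 m

6 m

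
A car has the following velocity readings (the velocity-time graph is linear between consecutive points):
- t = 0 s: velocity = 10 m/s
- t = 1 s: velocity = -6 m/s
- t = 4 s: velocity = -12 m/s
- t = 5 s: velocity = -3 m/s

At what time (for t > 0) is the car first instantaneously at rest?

v changes sign on 0–1 s (from 10 to -6); the graph is linear there, so v = 0 at t = 0 + (-10)·(1 − 0)/(-6 − 10) = 0.625 s.

t = 0.625 s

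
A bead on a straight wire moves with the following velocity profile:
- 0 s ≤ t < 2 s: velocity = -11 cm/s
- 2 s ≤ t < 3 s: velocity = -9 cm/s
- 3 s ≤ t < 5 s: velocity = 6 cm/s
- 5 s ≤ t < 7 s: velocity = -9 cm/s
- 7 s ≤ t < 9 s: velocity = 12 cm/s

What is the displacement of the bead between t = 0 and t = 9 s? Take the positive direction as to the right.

Net displacement equals the area under the velocity-time graph (areas below the axis count negative).
0–2 s: -11 × 2 = -22 cm
2–3 s: -9 × 1 = -9 cm
3–5 s: 6 × 2 = 12 cm
5–7 s: -9 × 2 = -18 cm
7–9 s: 12 × 2 = 24 cm
Net displacement = -13 cm

-13 cm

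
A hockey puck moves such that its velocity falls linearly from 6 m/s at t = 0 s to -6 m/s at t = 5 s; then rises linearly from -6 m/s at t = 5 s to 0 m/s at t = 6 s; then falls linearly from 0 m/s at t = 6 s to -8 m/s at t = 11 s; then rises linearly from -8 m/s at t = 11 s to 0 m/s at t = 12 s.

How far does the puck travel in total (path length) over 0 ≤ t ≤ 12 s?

Total distance travelled is ∫|v| dt — sum the magnitudes of each area piece.
0–5 s: v = 0 at t = 2.5 s; triangle areas 7.5 + 7.5 = 15 m
5–6 s: |½(-6 + 0)(1)| = 3 m
6–11 s: |½(0 + -8)(5)| = 20 m
11–12 s: |½(-8 + 0)(1)| = 4 m
Total distance = 42 m

42 m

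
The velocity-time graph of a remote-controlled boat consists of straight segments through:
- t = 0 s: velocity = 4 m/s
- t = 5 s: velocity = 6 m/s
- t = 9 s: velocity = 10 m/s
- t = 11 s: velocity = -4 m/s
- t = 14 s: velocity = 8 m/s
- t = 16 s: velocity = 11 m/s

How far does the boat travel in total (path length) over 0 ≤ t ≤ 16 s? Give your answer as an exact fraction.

Total distance travelled is ∫|v| dt — sum the magnitudes of each area piece.
0–5 s: |½(4 + 6)(5)| = 25 m
5–9 s: |½(6 + 10)(4)| = 32 m
9–11 s: v = 0 at t = 73/7 s; triangle areas 50/7 + 8/7 = 58/7 m
11–14 s: v = 0 at t = 12 s; triangle areas 2 + 8 = 10 m
14–16 s: |½(8 + 11)(2)| = 19 m
Total distance = 660/7 m

660/7 m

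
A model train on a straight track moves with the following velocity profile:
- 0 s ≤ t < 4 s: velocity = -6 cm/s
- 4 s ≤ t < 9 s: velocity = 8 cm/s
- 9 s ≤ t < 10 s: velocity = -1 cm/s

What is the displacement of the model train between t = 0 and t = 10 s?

15 cm

Net displacement equals the area under the velocity-time graph (areas below the axis count negative).
0–4 s: -6 × 4 = -24 cm
4–9 s: 8 × 5 = 40 cm
9–10 s: -1 × 1 = -1 cm
Net displacement = 15 cm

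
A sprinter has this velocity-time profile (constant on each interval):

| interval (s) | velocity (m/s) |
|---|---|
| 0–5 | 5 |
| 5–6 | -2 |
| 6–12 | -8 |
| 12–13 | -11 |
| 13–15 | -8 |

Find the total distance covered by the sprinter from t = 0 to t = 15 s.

Distance (not displacement) is the total path length: add the absolute areas under v-t.
0–5 s: |5| × 5 = 25 m
5–6 s: |-2| × 1 = 2 m
6–12 s: |-8| × 6 = 48 m
12–13 s: |-11| × 1 = 11 m
13–15 s: |-8| × 2 = 16 m
Total distance = 102 m

102 m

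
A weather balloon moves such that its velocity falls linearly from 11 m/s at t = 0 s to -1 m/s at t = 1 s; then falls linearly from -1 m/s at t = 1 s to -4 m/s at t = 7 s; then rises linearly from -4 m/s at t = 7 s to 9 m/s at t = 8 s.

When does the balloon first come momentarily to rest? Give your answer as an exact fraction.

v changes sign on 0–1 s (from 11 to -1); the graph is linear there, so v = 0 at t = 0 + (-11)·(1 − 0)/(-1 − 11) = 11/12 s.

t = 11/12 s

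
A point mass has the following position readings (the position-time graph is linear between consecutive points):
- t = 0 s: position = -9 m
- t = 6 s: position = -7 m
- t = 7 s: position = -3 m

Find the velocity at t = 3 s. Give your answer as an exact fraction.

Velocity is the slope of the x-t graph on 0–6 s: (-7 − -9)/(6 − 0) = 1/3 m/s.

1/3 m/s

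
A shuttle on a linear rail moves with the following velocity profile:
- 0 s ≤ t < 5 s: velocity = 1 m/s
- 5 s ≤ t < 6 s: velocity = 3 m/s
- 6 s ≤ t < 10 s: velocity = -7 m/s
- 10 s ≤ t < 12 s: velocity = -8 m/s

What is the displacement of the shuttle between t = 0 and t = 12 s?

-36 m

Displacement is the signed area under the v-t curve.
0–5 s: 1 × 5 = 5 m
5–6 s: 3 × 1 = 3 m
6–10 s: -7 × 4 = -28 m
10–12 s: -8 × 2 = -16 m
Net displacement = -36 m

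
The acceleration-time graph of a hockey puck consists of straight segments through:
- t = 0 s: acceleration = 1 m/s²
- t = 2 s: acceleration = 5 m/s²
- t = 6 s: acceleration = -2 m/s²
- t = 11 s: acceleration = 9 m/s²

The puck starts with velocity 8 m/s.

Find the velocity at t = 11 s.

37.5 m/s

Δv equals the area under the a-t graph; then v = v₀ + Δv.
0–2 s: ½(1 + 5)(2) = 6 m/s
2–6 s: ½(5 + -2)(4) = 6 m/s
6–11 s: ½(-2 + 9)(5) = 17.5 m/s
Δv = 29.5 m/s, so v(11) = 8 + (29.5) = 37.5 m/s.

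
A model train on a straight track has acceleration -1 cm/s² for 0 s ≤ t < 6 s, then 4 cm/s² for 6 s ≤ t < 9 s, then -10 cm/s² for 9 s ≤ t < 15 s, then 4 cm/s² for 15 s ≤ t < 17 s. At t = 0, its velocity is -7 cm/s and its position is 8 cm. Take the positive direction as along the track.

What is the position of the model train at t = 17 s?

On each constant-a segment, Δv = aΔt and Δx = v₀Δt + ½aΔt²; chain segment to segment.
0–6 s: v starts -7 cm/s; Δx = -7·6 + ½·-1·6² = -60 cm; v ends -13 cm/s.
6–9 s: v starts -13 cm/s; Δx = -13·3 + ½·4·3² = -21 cm; v ends -1 cm/s.
9–15 s: v starts -1 cm/s; Δx = -1·6 + ½·-10·6² = -186 cm; v ends -61 cm/s.
15–17 s: v starts -61 cm/s; Δx = -61·2 + ½·4·2² = -114 cm; v ends -53 cm/s.
x(17) = 8 + Σ Δx = -373 cm.

-373 cm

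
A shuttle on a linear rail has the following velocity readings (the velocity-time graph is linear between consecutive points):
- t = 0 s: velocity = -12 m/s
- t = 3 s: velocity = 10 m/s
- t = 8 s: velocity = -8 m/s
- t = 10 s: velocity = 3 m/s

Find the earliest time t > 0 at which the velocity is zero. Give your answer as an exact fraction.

v changes sign on 0–3 s (from -12 to 10); the graph is linear there, so v = 0 at t = 0 + (12)·(3 − 0)/(10 − -12) = 18/11 s.

t = 18/11 s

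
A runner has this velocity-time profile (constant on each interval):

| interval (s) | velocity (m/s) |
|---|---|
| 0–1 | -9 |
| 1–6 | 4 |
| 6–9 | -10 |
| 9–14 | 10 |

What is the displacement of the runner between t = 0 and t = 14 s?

31 m

Net displacement equals the area under the velocity-time graph (areas below the axis count negative).
0–1 s: -9 × 1 = -9 m
1–6 s: 4 × 5 = 20 m
6–9 s: -10 × 3 = -30 m
9–14 s: 10 × 5 = 50 m
Net displacement = 31 m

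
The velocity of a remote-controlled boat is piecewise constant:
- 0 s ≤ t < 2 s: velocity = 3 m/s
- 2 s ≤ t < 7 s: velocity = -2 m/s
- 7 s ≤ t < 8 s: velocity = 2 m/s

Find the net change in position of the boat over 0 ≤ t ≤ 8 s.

Net displacement equals the area under the velocity-time graph (areas below the axis count negative).
0–2 s: 3 × 2 = 6 m
2–7 s: -2 × 5 = -10 m
7–8 s: 2 × 1 = 2 m
Net displacement = -2 m

-2 m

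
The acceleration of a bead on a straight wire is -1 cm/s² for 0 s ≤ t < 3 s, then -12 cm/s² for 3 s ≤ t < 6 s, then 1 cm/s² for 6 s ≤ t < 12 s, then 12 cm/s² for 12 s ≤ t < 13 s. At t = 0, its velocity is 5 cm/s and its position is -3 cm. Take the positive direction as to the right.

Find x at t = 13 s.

-248.5 cm

On each constant-a segment, Δv = aΔt and Δx = v₀Δt + ½aΔt²; chain segment to segment.
0–3 s: v starts 5 cm/s; Δx = 5·3 + ½·-1·3² = 10.5 cm; v ends 2 cm/s.
3–6 s: v starts 2 cm/s; Δx = 2·3 + ½·-12·3² = -48 cm; v ends -34 cm/s.
6–12 s: v starts -34 cm/s; Δx = -34·6 + ½·1·6² = -186 cm; v ends -28 cm/s.
12–13 s: v starts -28 cm/s; Δx = -28·1 + ½·12·1² = -22 cm; v ends -16 cm/s.
x(13) = -3 + Σ Δx = -248.5 cm.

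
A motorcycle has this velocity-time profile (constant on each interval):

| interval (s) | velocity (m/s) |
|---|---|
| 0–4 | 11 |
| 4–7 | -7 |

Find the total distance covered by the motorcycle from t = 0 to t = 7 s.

Distance (not displacement) is the total path length: add the absolute areas under v-t.
0–4 s: |11| × 4 = 44 m
4–7 s: |-7| × 3 = 21 m
Total distance = 65 m

65 m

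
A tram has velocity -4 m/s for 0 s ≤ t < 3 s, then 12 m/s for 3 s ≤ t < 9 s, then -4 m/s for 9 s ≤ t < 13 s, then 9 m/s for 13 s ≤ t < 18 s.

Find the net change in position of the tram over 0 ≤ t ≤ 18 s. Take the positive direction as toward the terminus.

Net displacement equals the area under the velocity-time graph (areas below the axis count negative).
0–3 s: -4 × 3 = -12 m
3–9 s: 12 × 6 = 72 m
9–13 s: -4 × 4 = -16 m
13–18 s: 9 × 5 = 45 m
Net displacement = 89 m

89 m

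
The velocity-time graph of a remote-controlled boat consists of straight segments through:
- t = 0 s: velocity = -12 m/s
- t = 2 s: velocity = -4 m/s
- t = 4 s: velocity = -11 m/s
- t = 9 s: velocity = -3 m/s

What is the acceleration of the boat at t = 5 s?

1.6 m/s²

Acceleration is the slope of the v-t graph on 4–9 s: (-3 − -11)/(9 − 4) = 1.6 m/s².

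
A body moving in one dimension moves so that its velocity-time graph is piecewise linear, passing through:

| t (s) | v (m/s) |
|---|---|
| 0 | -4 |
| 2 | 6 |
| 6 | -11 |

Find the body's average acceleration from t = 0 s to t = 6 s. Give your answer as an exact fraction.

Average acceleration = Δv/Δt = (-11 − -4)/(6 − 0) = -7/6 m/s².

-7/6 m/s²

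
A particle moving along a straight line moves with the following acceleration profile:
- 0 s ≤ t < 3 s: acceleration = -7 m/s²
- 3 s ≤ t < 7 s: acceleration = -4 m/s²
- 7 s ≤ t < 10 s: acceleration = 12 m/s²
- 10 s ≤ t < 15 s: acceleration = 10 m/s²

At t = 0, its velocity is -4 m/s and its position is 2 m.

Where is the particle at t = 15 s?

On each constant-a segment, Δv = aΔt and Δx = v₀Δt + ½aΔt²; chain segment to segment.
0–3 s: v starts -4 m/s; Δx = -4·3 + ½·-7·3² = -43.5 m; v ends -25 m/s.
3–7 s: v starts -25 m/s; Δx = -25·4 + ½·-4·4² = -132 m; v ends -41 m/s.
7–10 s: v starts -41 m/s; Δx = -41·3 + ½·12·3² = -69 m; v ends -5 m/s.
10–15 s: v starts -5 m/s; Δx = -5·5 + ½·10·5² = 100 m; v ends 45 m/s.
x(15) = 2 + Σ Δx = -142.5 m.

-142.5 m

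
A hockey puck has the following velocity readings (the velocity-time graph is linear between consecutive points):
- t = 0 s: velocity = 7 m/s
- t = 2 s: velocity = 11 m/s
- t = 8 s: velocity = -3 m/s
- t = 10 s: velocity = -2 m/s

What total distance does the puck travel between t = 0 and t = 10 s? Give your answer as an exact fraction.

Distance (not displacement) is the total path length: add the absolute areas under v-t.
0–2 s: |½(7 + 11)(2)| = 18 m
2–8 s: v = 0 at t = 47/7 s; triangle areas 363/14 + 27/14 = 195/7 m
8–10 s: |½(-3 + -2)(2)| = 5 m
Total distance = 356/7 m

356/7 m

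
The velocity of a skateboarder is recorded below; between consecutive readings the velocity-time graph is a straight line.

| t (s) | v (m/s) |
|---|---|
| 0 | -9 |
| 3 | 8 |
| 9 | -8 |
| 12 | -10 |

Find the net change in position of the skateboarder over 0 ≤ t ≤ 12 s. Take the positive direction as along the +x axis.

-28.5 m

Displacement is the signed area under the v-t curve.
0–3 s: ½(-9 + 8)(3) = -1.5 m
3–9 s: ½(8 + -8)(6) = 0 m
9–12 s: ½(-8 + -10)(3) = -27 m
Net displacement = -28.5 m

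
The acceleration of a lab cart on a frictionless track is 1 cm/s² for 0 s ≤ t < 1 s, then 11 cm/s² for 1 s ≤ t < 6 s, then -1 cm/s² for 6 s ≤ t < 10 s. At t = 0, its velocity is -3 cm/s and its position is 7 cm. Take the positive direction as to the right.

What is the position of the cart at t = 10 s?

336 cm

On each constant-a segment, Δv = aΔt and Δx = v₀Δt + ½aΔt²; chain segment to segment.
0–1 s: v starts -3 cm/s; Δx = -3·1 + ½·1·1² = -2.5 cm; v ends -2 cm/s.
1–6 s: v starts -2 cm/s; Δx = -2·5 + ½·11·5² = 127.5 cm; v ends 53 cm/s.
6–10 s: v starts 53 cm/s; Δx = 53·4 + ½·-1·4² = 204 cm; v ends 49 cm/s.
x(10) = 7 + Σ Δx = 336 cm.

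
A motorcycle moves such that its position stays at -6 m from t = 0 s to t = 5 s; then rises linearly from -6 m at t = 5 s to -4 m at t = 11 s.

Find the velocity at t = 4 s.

0 m/s

Velocity is the slope of the x-t graph on 0–5 s: (-6 − -6)/(5 − 0) = 0 m/s.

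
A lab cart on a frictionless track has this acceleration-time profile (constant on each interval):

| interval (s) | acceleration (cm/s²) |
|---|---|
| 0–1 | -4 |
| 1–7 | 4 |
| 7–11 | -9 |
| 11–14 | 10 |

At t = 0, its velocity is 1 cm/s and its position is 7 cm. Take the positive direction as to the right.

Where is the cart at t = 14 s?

On each constant-a segment, Δv = aΔt and Δx = v₀Δt + ½aΔt²; chain segment to segment.
0–1 s: v starts 1 cm/s; Δx = 1·1 + ½·-4·1² = -1 cm; v ends -3 cm/s.
1–7 s: v starts -3 cm/s; Δx = -3·6 + ½·4·6² = 54 cm; v ends 21 cm/s.
7–11 s: v starts 21 cm/s; Δx = 21·4 + ½·-9·4² = 12 cm; v ends -15 cm/s.
11–14 s: v starts -15 cm/s; Δx = -15·3 + ½·10·3² = 0 cm; v ends 15 cm/s.
x(14) = 7 + Σ Δx = 72 cm.

72 cm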